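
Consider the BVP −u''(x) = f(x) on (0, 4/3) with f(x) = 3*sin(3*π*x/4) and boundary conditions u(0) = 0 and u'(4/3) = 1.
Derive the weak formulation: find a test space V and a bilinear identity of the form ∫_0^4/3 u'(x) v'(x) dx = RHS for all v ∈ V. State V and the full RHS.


V = {v ∈ H^1(0, 4/3) : v(0) = 0} (test functions vanish at x = 0 where u is specified); weak form: ∫_0^4/3 u'v' dx = ∫_0^4/3 (3*sin(3*π*x/4)) v dx + v(4/3) for all v ∈ V.

Multiply both sides by a test function v and integrate from 0 to 4/3:
  ∫_0^4/3 −u''(x) v(x) dx = ∫_0^4/3 f(x) v(x) dx.
Integrate the LHS by parts once:
  ∫_0^4/3 −u'' v dx = −[u'(x) v(x)]_0^4/3 + ∫_0^4/3 u'(x) v'(x) dx.
Thus ∫_0^4/3 u'(x) v'(x) dx = ∫_0^4/3 f(x) v(x) dx + [u'(x) v(x)]_0^4/3.
Choose V so that boundary terms are either known or forced to vanish.
Mixed BC: u(0) = 0 (Dirichlet) and u'(4/3) = 1 (Neumann). Define V = {v ∈ H^1(0, 4/3) : v(0) = 0}. Then [u' v]_0^4/3 = u'(4/3)·v(4/3) − u'(0)·0 = v(4/3).
Weak formulation: find u (satisfying any essential BC) such that ∫_0^4/3 u'(x) v'(x) dx = ∫_0^4/3 f v dx + v(4/3) for all v ∈ V (Dirichlet at 0 absorbed into V; Neumann datum at x = 4/3 contributes the boundary term).
Substituting f(x) = 3*sin(3*π*x/4), the right-hand side is ∫_0^4/3 (3*sin(3*π*x/4)) v dx + v(4/3).


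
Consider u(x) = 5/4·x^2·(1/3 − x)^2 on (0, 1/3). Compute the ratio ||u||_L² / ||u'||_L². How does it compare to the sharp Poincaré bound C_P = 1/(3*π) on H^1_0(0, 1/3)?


||u||_L² / ||u'||_L² = sqrt(3)/18 < C_P = 1/(3*π).

u(x) = 5/4·x^2·(1/3 − x)^2, so u'(x) = 5*x*(3*x - 1)*(6*x - 1)/18.
u(x) = 5/4·x^2·(1/3 − x)^2 vanishes at x = 0 and x = 1/3, so u ∈ H^1_0(0, 1/3). Differentiate via the product rule and integrate the resulting polynomials term by term.
  ∫_0^1/3 u² dx = ∫_0^1/3 (25*x^8/16 - 25*x^7/12 + 25*x^6/24 - 25*x^5/108 + 25*x^4/1296) dx. Term by term:
    ∫_0^1/3 25*x^8/16 dx = 25/2834352;  ∫_0^1/3 -25*x^7/12 dx = -25/629856;  ∫_0^1/3 25*x^6/24 dx = 25/367416;
    ∫_0^1/3 -25*x^5/108 dx = -25/472392;  ∫_0^1/3 25*x^4/1296 dx = 5/314928.
  Sum: 25/2834352 − 25/629856 + 25/367416 − 25/472392 + 5/314928 = 5/39680928.
  ∫_0^1/3 (u')² dx = ∫_0^1/3 (25*x^6 - 25*x^5 + 325*x^4/36 - 25*x^3/18 + 25*x^2/324) dx. Term by term:
    ∫_0^1/3 25*x^6 dx = 25/15309;  ∫_0^1/3 -25*x^5 dx = -25/4374;  ∫_0^1/3 325*x^4/36 dx = 65/8748;
    ∫_0^1/3 -25*x^3/18 dx = -25/5832;  ∫_0^1/3 25*x^2/324 dx = 25/26244.
  Sum: 25/15309 − 25/4374 + 65/8748 − 25/5832 + 25/26244 = 5/367416.
∫_0^1/3 u² dx = 5/39680928, so ||u||_L² = sqrt(210)/40824.
∫_0^1/3 (u')² dx = 5/367416, so ||u'||_L² = sqrt(70)/2268.
Ratio ||u||_L² / ||u'||_L² = sqrt(3)/18.
Sharp Poincaré constant on H^1_0(0, 1/3) is C_P = L/π = 1/(3*π), achieved by sin(3*π·x).
A polynomial bump cannot attain the sharp Poincaré constant (only the first sine eigenfunction does), so the ratio is strictly less than C_P, consistent with ||u||_L² ≤ C_P ||u'||_L².


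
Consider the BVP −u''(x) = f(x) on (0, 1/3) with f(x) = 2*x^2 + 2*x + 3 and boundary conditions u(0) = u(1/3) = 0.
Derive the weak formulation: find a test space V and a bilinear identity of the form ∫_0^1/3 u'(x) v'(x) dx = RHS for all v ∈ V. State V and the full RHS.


V = H^1_0(0, 1/3) (so v(0) = v(1/3) = 0); weak form: ∫_0^1/3 u'v' dx = ∫_0^1/3 (2*x^2 + 2*x + 3) v dx for all v ∈ V.

Multiply both sides by a test function v and integrate from 0 to 1/3:
  ∫_0^1/3 −u''(x) v(x) dx = ∫_0^1/3 f(x) v(x) dx.
Integrate the LHS by parts once:
  ∫_0^1/3 −u'' v dx = −[u'(x) v(x)]_0^1/3 + ∫_0^1/3 u'(x) v'(x) dx.
Thus ∫_0^1/3 u'(x) v'(x) dx = ∫_0^1/3 f(x) v(x) dx + [u'(x) v(x)]_0^1/3.
Choose V so that boundary terms are either known or forced to vanish.
u is Dirichlet: u(0) = u(1/3) = 0. Let V = H^1_0(0, 1/3); then v(0) = v(1/3) = 0, and [u' v]_0^1/3 = 0.
Weak formulation: find u (satisfying any essential BC) such that ∫_0^1/3 u'(x) v'(x) dx = ∫_0^1/3 f v dx for all v ∈ V.
Substituting f(x) = 2*x^2 + 2*x + 3, the right-hand side is ∫_0^1/3 (2*x^2 + 2*x + 3) v dx.


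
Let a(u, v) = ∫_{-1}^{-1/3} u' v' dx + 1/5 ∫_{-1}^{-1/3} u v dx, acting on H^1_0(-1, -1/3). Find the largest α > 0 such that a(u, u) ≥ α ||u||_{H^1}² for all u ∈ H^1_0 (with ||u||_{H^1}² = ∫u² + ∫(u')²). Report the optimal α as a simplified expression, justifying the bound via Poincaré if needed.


α = (4 + 45*π^2)/(5*(4 + 9*π^2))

Coercivity of a(·,·) on H^1_0(-1, -1/3) means a(u, u) ≥ α ||u||_{H^1}² for every u ∈ H^1_0.
The interval has length L = 2/3, and Poincaré/coercivity depend only on L. Here a(u, u) = ∫(u')² + (1/5)·∫u².
Here 0 < c = 1/5 < 1. The condition a(u,u) ≥ α||u||_{H^1}² reads (1−α)∫(u')² ≥ (α−c)∫u². Any admissible α is ≤ 1 (rapidly oscillating u have ∫u²/∫(u')² → 0), and α = 1 would force 0 ≥ (1−c)∫u², impossible since c < 1; so 1−α > 0. By the sharp Poincaré inequality on H^1_0 of an interval of length L, ∫(u')² ≥ (π/L)²∫u² with equality for the first sine mode sin(π(x−x₀)/L) (x₀ the left endpoint), so the inequality holds for all u iff (1−α)(π/L)² ≥ α − c, i.e. α ≤ ((π/L)² + c)/((π/L)² + 1) = (1 + c(L/π)²)/(1 + (L/π)²). With (π/L)² = 9*π^2/4 and c = 1/5, the largest admissible constant is α = ((π/L)² + c)/((π/L)² + 1).
Simplifying, α = (4 + 45*π^2)/(5*(4 + 9*π^2)).


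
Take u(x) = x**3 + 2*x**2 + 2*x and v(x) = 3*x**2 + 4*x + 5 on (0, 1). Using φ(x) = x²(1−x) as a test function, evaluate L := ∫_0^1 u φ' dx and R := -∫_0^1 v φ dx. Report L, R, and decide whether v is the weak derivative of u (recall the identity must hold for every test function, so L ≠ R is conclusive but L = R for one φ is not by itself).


LHS = -7/15, RHS = -43/60. No, v is not the weak derivative of u.

u(x) = x**3 + 2*x**2 + 2*x, classical derivative u'(x) = 3*x**2 + 4*x + 2.
φ(x) = x²(1−x), so φ'(x) = x*(2 - 3*x).
Note φ(0) = φ(1) = 0, so the boundary term u·φ vanishes.
LHS = ∫_0^1 u(x) φ'(x) dx = ∫_0^1 (-3*x^5 - 4*x^4 - 2*x^3 + 4*x^2) dx. Term by term:
  ∫_0^1 -3*x^5 dx = -1/2;  ∫_0^1 -4*x^4 dx = -4/5;  ∫_0^1 -2*x^3 dx = -1/2;
  ∫_0^1 4*x^2 dx = 4/3.
Sum: -1/2 − 4/5 − 1/2 + 4/3 = -7/15.
So LHS = -7/15.
∫_0^1 v(x) φ(x) dx = ∫_0^1 (-3*x^5 - x^4 - x^3 + 5*x^2) dx. Term by term:
  ∫_0^1 -3*x^5 dx = -1/2;  ∫_0^1 -x^4 dx = -1/5;  ∫_0^1 -x^3 dx = -1/4;
  ∫_0^1 5*x^2 dx = 5/3.
Sum: -1/2 − 1/5 − 1/4 + 5/3 = 43/60.
So RHS = -∫_0^1 v(x) φ(x) dx = -43/60.
LHS − RHS = 1/4 ≠ 0, so the identity fails.
(For a valid weak derivative the identity must hold for EVERY test function, in particular this one. The failure shows v is NOT the weak derivative of u.)
Correct weak derivative would be u'(x) = 3*x**2 + 4*x + 2.


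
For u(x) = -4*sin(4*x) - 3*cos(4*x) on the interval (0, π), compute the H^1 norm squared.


||u||_{H^1(0,π)}^2 = 425*π/2

u'(x) = 12*sin(4*x) - 16*cos(4*x).
Expand u² and (u')² and integrate term by term on (0, π), using: for integers n ≥ 1, ∫_0^π sin²(nx) dx = ∫_0^π cos²(nx) dx = π/2; for n ≠ n', ∫_0^π sin(nx)sin(n'x) dx = ∫_0^π cos(nx)cos(n'x) dx = 0; and by product-to-sum, ∫_0^π sin(nx)cos(n'x) dx = ½∫_0^π [sin((n+n')x) + sin((n−n')x)] dx, which is 0 when n+n' is even and 2n/(n²−n'²) when n+n' is odd (it need not vanish on (0, π)).
  u² squared terms: (-4)²·∫sin(4x)² dx = 16·π/2 = 8*π;  (-3)²·∫cos(4x)² dx = 9·π/2 = 9*π/2.
  u² cross terms: 2·(-4)·(-3)·∫sin(4x)·cos(4x) dx = 24·(0) = 0.
  So ∫_0^π u² dx = 8*π + 9*π/2 + 0 = 25*π/2.
  (u')² squared terms: (-16)²·∫cos(4x)² dx = 256·π/2 = 128*π;  (12)²·∫sin(4x)² dx = 144·π/2 = 72*π.
  (u')² cross terms: 2·(-16)·(12)·∫cos(4x)·sin(4x) dx = -384·(0) = 0.
  So ∫_0^π (u')² dx = 128*π + 72*π + 0 = 200*π.
||u||_{H^1}^2 = (25*π/2) + (200*π) = 425*π/2.


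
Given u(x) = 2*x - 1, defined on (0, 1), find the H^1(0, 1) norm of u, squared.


||u||_{H^1}^2 = 13/3

The H^1 norm (squared) on an interval (0, L) is
  ||u||_{H^1}^2 = ∫_0^L u(x)^2 dx + ∫_0^L u'(x)^2 dx.
Compute u'(x) = 2.
Then u(x)^2 = 4*x**2 - 4*x + 1 and u'(x)^2 = 4.
Integrate each monomial from 0 to 1 using ∫_0^1 c·x^n dx = c·1^(n+1)/(n+1):
  ∫_0^1 u(x)^2 dx = ∫_0^1 (4*x^2 - 4*x + 1) dx. Term by term:
    ∫_0^1 4*x^2 dx = 4/3;  ∫_0^1 -4*x dx = -2;  ∫_0^1 1 dx = 1.
  Sum: 4/3 − 2 + 1 = 1/3.
  ∫_0^1 u'(x)^2 dx = ∫_0^1 (4) dx. Term by term:
    ∫_0^1 4 dx = 4.
Adding: ||u||_{H^1}^2 = 1/3 + 4 = 13/3.


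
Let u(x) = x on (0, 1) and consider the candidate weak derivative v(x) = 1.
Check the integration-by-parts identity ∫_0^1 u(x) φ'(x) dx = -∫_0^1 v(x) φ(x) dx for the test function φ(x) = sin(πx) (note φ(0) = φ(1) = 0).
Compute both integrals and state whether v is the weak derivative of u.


LHS = -2/π, RHS = -2/π. Yes, v = u' weakly.

u(x) = x, classical derivative u'(x) = 1.
φ(x) = sin(πx), so φ'(x) = π*cos(π*x).
Note φ(0) = φ(1) = 0, so the boundary term u·φ vanishes.
LHS = ∫_0^1 u(x) φ'(x) dx = ∫_0^1 (π*x*cos(π*x)) dx. Term by term:
  ∫_0^1 π*x*cos(π*x) dx = -2/π.
So LHS = -2/π.
∫_0^1 v(x) φ(x) dx = ∫_0^1 (sin(π*x)) dx. Term by term:
  ∫_0^1 sin(π*x) dx = 2/π.
So RHS = -∫_0^1 v(x) φ(x) dx = -2/π.
LHS = RHS, so the identity holds for this test φ.
Moreover u is smooth here and v(x) = u'(x) = 1 pointwise, so the identity holds for every test function. Hence v is the weak derivative of u.


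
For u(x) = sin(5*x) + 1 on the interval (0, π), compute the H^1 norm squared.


||u||_{H^1(0,π)}^2 = 4/5 + 14*π

u'(x) = 5*cos(5*x).
Expand u² and (u')² and integrate term by term on (0, π), using: for integers n ≥ 1, ∫_0^π sin²(nx) dx = ∫_0^π cos²(nx) dx = π/2; for n ≠ n', ∫_0^π sin(nx)sin(n'x) dx = ∫_0^π cos(nx)cos(n'x) dx = 0; and by product-to-sum, ∫_0^π sin(nx)cos(n'x) dx = ½∫_0^π [sin((n+n')x) + sin((n−n')x)] dx, which is 0 when n+n' is even and 2n/(n²−n'²) when n+n' is odd (it need not vanish on (0, π)). For the constant mode: ∫_0^π 1 dx = π, ∫_0^π cos(nx) dx = 0, ∫_0^π sin(nx) dx = (1−(−1)^n)/n.
  u² squared terms: (1)²·∫1 dx = 1·π = π;  (1)²·∫sin(5x)² dx = 1·π/2 = π/2.
  u² cross terms: 2·(1)·(1)·∫1·sin(5x) dx = 2·(2/5) = 4/5.
  So ∫_0^π u² dx = π + π/2 + 4/5 = 4/5 + 3*π/2.
  (u')² squared terms: (5)²·∫cos(5x)² dx = 25·π/2 = 25*π/2.
  So ∫_0^π (u')² dx = 25*π/2.
||u||_{H^1}^2 = (4/5 + 3*π/2) + (25*π/2) = 4/5 + 14*π.


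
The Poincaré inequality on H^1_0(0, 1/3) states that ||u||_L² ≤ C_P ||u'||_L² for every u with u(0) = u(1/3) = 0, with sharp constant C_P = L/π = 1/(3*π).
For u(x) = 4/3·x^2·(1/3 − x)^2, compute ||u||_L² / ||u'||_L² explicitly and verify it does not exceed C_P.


||u||_L² / ||u'||_L² = sqrt(3)/18 < C_P = 1/(3*π).

u(x) = 4/3·x^2·(1/3 − x)^2, so u'(x) = 8*x*(3*x - 1)*(6*x - 1)/27.
u(x) = 4/3·x^2·(1/3 − x)^2 vanishes at x = 0 and x = 1/3, so u ∈ H^1_0(0, 1/3). Differentiate via the product rule and integrate the resulting polynomials term by term.
  ∫_0^1/3 u² dx = ∫_0^1/3 (16*x^8/9 - 64*x^7/27 + 32*x^6/27 - 64*x^5/243 + 16*x^4/729) dx. Term by term:
    ∫_0^1/3 16*x^8/9 dx = 16/1594323;  ∫_0^1/3 -64*x^7/27 dx = -8/177147;  ∫_0^1/3 32*x^6/27 dx = 32/413343;
    ∫_0^1/3 -64*x^5/243 dx = -32/531441;  ∫_0^1/3 16*x^4/729 dx = 16/885735.
  Sum: 16/1594323 − 8/177147 + 32/413343 − 32/531441 + 16/885735 = 8/55801305.
  ∫_0^1/3 (u')² dx = ∫_0^1/3 (256*x^6/9 - 256*x^5/9 + 832*x^4/81 - 128*x^3/81 + 64*x^2/729) dx. Term by term:
    ∫_0^1/3 256*x^6/9 dx = 256/137781;  ∫_0^1/3 -256*x^5/9 dx = -128/19683;  ∫_0^1/3 832*x^4/81 dx = 832/98415;
    ∫_0^1/3 -128*x^3/81 dx = -32/6561;  ∫_0^1/3 64*x^2/729 dx = 64/59049.
  Sum: 256/137781 − 128/19683 + 832/98415 − 32/6561 + 64/59049 = 32/2066715.
∫_0^1/3 u² dx = 8/55801305, so ||u||_L² = 2*sqrt(210)/76545.
∫_0^1/3 (u')² dx = 32/2066715, so ||u'||_L² = 4*sqrt(70)/8505.
Ratio ||u||_L² / ||u'||_L² = sqrt(3)/18.
Sharp Poincaré constant on H^1_0(0, 1/3) is C_P = L/π = 1/(3*π), achieved by sin(3*π·x).
A polynomial bump cannot attain the sharp Poincaré constant (only the first sine eigenfunction does), so the ratio is strictly less than C_P, consistent with ||u||_L² ≤ C_P ||u'||_L².


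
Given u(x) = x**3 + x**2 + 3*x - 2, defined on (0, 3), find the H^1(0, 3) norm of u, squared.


||u||_{H^1}^2 = 132897/70

The H^1 norm (squared) on an interval (0, L) is
  ||u||_{H^1}^2 = ∫_0^L u(x)^2 dx + ∫_0^L u'(x)^2 dx.
Compute u'(x) = 3*x**2 + 2*x + 3.
Then u(x)^2 = x**6 + 2*x**5 + 7*x**4 + 2*x**3 + 5*x**2 - 12*x + 4 and u'(x)^2 = 9*x**4 + 12*x**3 + 22*x**2 + 12*x + 9.
Integrate each monomial from 0 to 3 using ∫_0^3 c·x^n dx = c·3^(n+1)/(n+1):
  ∫_0^3 u(x)^2 dx = ∫_0^3 (x^6 + 2*x^5 + 7*x^4 + 2*x^3 + 5*x^2 - 12*x + 4) dx. Term by term:
    ∫_0^3 x^6 dx = 2187/7;  ∫_0^3 2*x^5 dx = 243;  ∫_0^3 7*x^4 dx = 1701/5;
    ∫_0^3 2*x^3 dx = 81/2;  ∫_0^3 5*x^2 dx = 45;  ∫_0^3 -12*x dx = -54;
    ∫_0^3 4 dx = 12.
  Sum: 2187/7 + 243 + 1701/5 + 81/2 + 45 − 54 + 12 = 65739/70.
  ∫_0^3 u'(x)^2 dx = ∫_0^3 (9*x^4 + 12*x^3 + 22*x^2 + 12*x + 9) dx. Term by term:
    ∫_0^3 9*x^4 dx = 2187/5;  ∫_0^3 12*x^3 dx = 243;  ∫_0^3 22*x^2 dx = 198;
    ∫_0^3 12*x dx = 54;  ∫_0^3 9 dx = 27.
  Sum: 2187/5 + 243 + 198 + 54 + 27 = 4797/5.
Adding: ||u||_{H^1}^2 = 65739/70 + 4797/5 = 132897/70.


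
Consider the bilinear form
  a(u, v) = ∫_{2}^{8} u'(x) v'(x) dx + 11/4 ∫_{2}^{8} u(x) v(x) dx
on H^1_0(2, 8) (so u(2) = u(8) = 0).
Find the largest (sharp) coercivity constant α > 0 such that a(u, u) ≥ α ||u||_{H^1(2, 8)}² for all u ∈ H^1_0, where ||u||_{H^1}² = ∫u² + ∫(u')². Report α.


α = 1

Coercivity of a(·,·) on H^1_0(2, 8) means a(u, u) ≥ α ||u||_{H^1}² for every u ∈ H^1_0.
The interval has length L = 6, and Poincaré/coercivity depend only on L. Here a(u, u) = ∫(u')² + (11/4)·∫u².
Here c = 11/4 ≥ 1, so a(u,u) = ∫(u')² + c∫u² ≥ ∫(u')² + ∫u² = ||u||_{H^1}², i.e. α = 1 works. No larger α is possible: a(u,u) ≥ α||u||_{H^1}² means (1−α)∫(u')² ≥ (α−c)∫u², and for the modes u_n = sin(nπ(x−x₀)/L) (x₀ the left endpoint) one has ∫u_n²/∫(u_n')² = (L/(nπ))² → 0, so a(u_n,u_n)/||u_n||_{H^1}² → 1. Hence the optimal constant is α = 1.
Therefore α = 1.


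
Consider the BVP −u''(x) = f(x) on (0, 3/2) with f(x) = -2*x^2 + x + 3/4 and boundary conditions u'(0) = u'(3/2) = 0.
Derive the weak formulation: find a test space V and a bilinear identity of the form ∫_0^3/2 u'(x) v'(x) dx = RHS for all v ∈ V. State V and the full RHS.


V = H^1(0, 3/2) (no boundary constraint on v; u is determined up to an additive constant); weak form: ∫_0^3/2 u'v' dx = ∫_0^3/2 (-2*x^2 + x + 3/4) v dx for all v ∈ V.

Multiply both sides by a test function v and integrate from 0 to 3/2:
  ∫_0^3/2 −u''(x) v(x) dx = ∫_0^3/2 f(x) v(x) dx.
Integrate the LHS by parts once:
  ∫_0^3/2 −u'' v dx = −[u'(x) v(x)]_0^3/2 + ∫_0^3/2 u'(x) v'(x) dx.
Thus ∫_0^3/2 u'(x) v'(x) dx = ∫_0^3/2 f(x) v(x) dx + [u'(x) v(x)]_0^3/2.
Choose V so that boundary terms are either known or forced to vanish.
u has homogeneous Neumann: u'(0) = u'(3/2) = 0. So [u' v]_0^3/2 = 0·v(3/2) − 0·v(0) = 0 for any v; take V = H^1(0, 3/2).
Weak formulation: find u (satisfying any essential BC) such that ∫_0^3/2 u'(x) v'(x) dx = ∫_0^3/2 f v dx for all v ∈ V (homogeneous Neumann, so boundary terms vanish).
Substituting f(x) = -2*x^2 + x + 3/4, the right-hand side is ∫_0^3/2 (-2*x^2 + x + 3/4) v dx.
Compatibility check (pure Neumann): taking v ≡ 1 ∈ V gives 0 = ∫_0^3/2 f dx + (0) − (0), i.e. ∫_0^3/2 f dx must equal u'(0) − u'(3/2) = 0. Indeed ∫_0^3/2 (-2*x^2 + x + 3/4) dx = 0, so the data are compatible. The solution is then unique only up to an additive constant (fix it e.g. by requiring ∫_0^3/2 u dx = 0).


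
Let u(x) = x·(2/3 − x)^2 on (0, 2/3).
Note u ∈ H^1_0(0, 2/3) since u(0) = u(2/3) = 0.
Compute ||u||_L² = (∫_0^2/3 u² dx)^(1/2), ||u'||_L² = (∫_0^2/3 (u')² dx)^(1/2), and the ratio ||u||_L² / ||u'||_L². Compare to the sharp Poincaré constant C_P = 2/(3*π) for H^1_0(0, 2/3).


||u||_L² / ||u'||_L² = sqrt(14)/21 < C_P = 2/(3*π).

u(x) = x·(2/3 − x)^2, so u'(x) = (3*x - 2)*(9*x - 2)/9.
u(x) = x·(2/3 − x)^2 vanishes at x = 0 and x = 2/3, so u ∈ H^1_0(0, 2/3). Differentiate via the product rule and integrate the resulting polynomials term by term.
  ∫_0^2/3 u² dx = ∫_0^2/3 (x^6 - 8*x^5/3 + 8*x^4/3 - 32*x^3/27 + 16*x^2/81) dx. Term by term:
    ∫_0^2/3 x^6 dx = 128/15309;  ∫_0^2/3 -8*x^5/3 dx = -256/6561;  ∫_0^2/3 8*x^4/3 dx = 256/3645;
    ∫_0^2/3 -32*x^3/27 dx = -128/2187;  ∫_0^2/3 16*x^2/81 dx = 128/6561.
  Sum: 128/15309 − 256/6561 + 256/3645 − 128/2187 + 128/6561 = 128/229635.
  ∫_0^2/3 (u')² dx = ∫_0^2/3 (9*x^4 - 16*x^3 + 88*x^2/9 - 64*x/27 + 16/81) dx. Term by term:
    ∫_0^2/3 9*x^4 dx = 32/135;  ∫_0^2/3 -16*x^3 dx = -64/81;  ∫_0^2/3 88*x^2/9 dx = 704/729;
    ∫_0^2/3 -64*x/27 dx = -128/243;  ∫_0^2/3 16/81 dx = 32/243.
  Sum: 32/135 − 64/81 + 704/729 − 128/243 + 32/243 = 64/3645.
∫_0^2/3 u² dx = 128/229635, so ||u||_L² = 8*sqrt(70)/2835.
∫_0^2/3 (u')² dx = 64/3645, so ||u'||_L² = 8*sqrt(5)/135.
Ratio ||u||_L² / ||u'||_L² = sqrt(14)/21.
Sharp Poincaré constant on H^1_0(0, 2/3) is C_P = L/π = 2/(3*π), achieved by sin(3*π/2·x).
A polynomial bump cannot attain the sharp Poincaré constant (only the first sine eigenfunction does), so the ratio is strictly less than C_P, consistent with ||u||_L² ≤ C_P ||u'||_L².


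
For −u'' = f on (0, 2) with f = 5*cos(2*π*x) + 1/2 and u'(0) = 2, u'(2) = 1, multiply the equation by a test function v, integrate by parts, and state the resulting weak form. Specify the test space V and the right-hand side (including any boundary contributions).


V = H^1(0, 2) (v unrestricted at boundary; u is determined up to an additive constant); weak form: ∫_0^2 u'v' dx = ∫_0^2 (5*cos(2*π*x) + 1/2) v dx + v(2) − 2·v(0) for all v ∈ V.

Multiply both sides by a test function v and integrate from 0 to 2:
  ∫_0^2 −u''(x) v(x) dx = ∫_0^2 f(x) v(x) dx.
Integrate the LHS by parts once:
  ∫_0^2 −u'' v dx = −[u'(x) v(x)]_0^2 + ∫_0^2 u'(x) v'(x) dx.
Thus ∫_0^2 u'(x) v'(x) dx = ∫_0^2 f(x) v(x) dx + [u'(x) v(x)]_0^2.
Choose V so that boundary terms are either known or forced to vanish.
u has inhomogeneous Neumann u'(0) = 2, u'(2) = 1. [u' v]_0^2 = (1)·v(2) − (2)·v(0) = v(2) − 2·v(0). Take V = H^1(0, 2); boundary term becomes part of RHS.
Weak formulation: find u (satisfying any essential BC) such that ∫_0^2 u'(x) v'(x) dx = ∫_0^2 f v dx + v(2) − 2·v(0) for all v ∈ V (Neumann data are natural BCs: they enter the RHS as boundary terms).
Substituting f(x) = 5*cos(2*π*x) + 1/2, the right-hand side is ∫_0^2 (5*cos(2*π*x) + 1/2) v dx + v(2) − 2·v(0).
Compatibility check (pure Neumann): taking v ≡ 1 ∈ V gives 0 = ∫_0^2 f dx + (1) − (2), i.e. ∫_0^2 f dx must equal u'(0) − u'(2) = 1. Indeed ∫_0^2 (5*cos(2*π*x) + 1/2) dx = 1, so the data are compatible. The solution is then unique only up to an additive constant (fix it e.g. by requiring ∫_0^2 u dx = 0).


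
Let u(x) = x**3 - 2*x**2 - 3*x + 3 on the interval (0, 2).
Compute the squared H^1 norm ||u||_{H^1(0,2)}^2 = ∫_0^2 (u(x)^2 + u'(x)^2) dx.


||u||_{H^1}^2 = 1088/35

The H^1 norm (squared) on an interval (0, L) is
  ||u||_{H^1}^2 = ∫_0^L u(x)^2 dx + ∫_0^L u'(x)^2 dx.
Compute u'(x) = 3*x**2 - 4*x - 3.
Then u(x)^2 = x**6 - 4*x**5 - 2*x**4 + 18*x**3 - 3*x**2 - 18*x + 9 and u'(x)^2 = 9*x**4 - 24*x**3 - 2*x**2 + 24*x + 9.
Integrate each monomial from 0 to 2 using ∫_0^2 c·x^n dx = c·2^(n+1)/(n+1):
  ∫_0^2 u(x)^2 dx = ∫_0^2 (x^6 - 4*x^5 - 2*x^4 + 18*x^3 - 3*x^2 - 18*x + 9) dx. Term by term:
    ∫_0^2 x^6 dx = 128/7;  ∫_0^2 -4*x^5 dx = -128/3;  ∫_0^2 -2*x^4 dx = -64/5;
    ∫_0^2 18*x^3 dx = 72;  ∫_0^2 -3*x^2 dx = -8;  ∫_0^2 -18*x dx = -36;
    ∫_0^2 9 dx = 18.
  Sum: 128/7 − 128/3 − 64/5 + 72 − 8 − 36 + 18 = 926/105.
  ∫_0^2 u'(x)^2 dx = ∫_0^2 (9*x^4 - 24*x^3 - 2*x^2 + 24*x + 9) dx. Term by term:
    ∫_0^2 9*x^4 dx = 288/5;  ∫_0^2 -24*x^3 dx = -96;  ∫_0^2 -2*x^2 dx = -16/3;
    ∫_0^2 24*x dx = 48;  ∫_0^2 9 dx = 18.
  Sum: 288/5 − 96 − 16/3 + 48 + 18 = 334/15.
Adding: ||u||_{H^1}^2 = 926/105 + 334/15 = 1088/35.


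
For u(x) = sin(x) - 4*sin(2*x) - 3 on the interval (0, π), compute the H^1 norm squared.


||u||_{H^1(0,π)}^2 = -12 + 50*π

u'(x) = cos(x) - 8*cos(2*x).
Expand u² and (u')² and integrate term by term on (0, π), using: for integers n ≥ 1, ∫_0^π sin²(nx) dx = ∫_0^π cos²(nx) dx = π/2; for n ≠ n', ∫_0^π sin(nx)sin(n'x) dx = ∫_0^π cos(nx)cos(n'x) dx = 0; and by product-to-sum, ∫_0^π sin(nx)cos(n'x) dx = ½∫_0^π [sin((n+n')x) + sin((n−n')x)] dx, which is 0 when n+n' is even and 2n/(n²−n'²) when n+n' is odd (it need not vanish on (0, π)). For the constant mode: ∫_0^π 1 dx = π, ∫_0^π cos(nx) dx = 0, ∫_0^π sin(nx) dx = (1−(−1)^n)/n.
  u² squared terms: (-3)²·∫1 dx = 9·π = 9*π;  (-4)²·∫sin(2x)² dx = 16·π/2 = 8*π;  (1)²·∫sin(x)² dx = 1·π/2 = π/2.
  u² cross terms: 2·(-3)·(-4)·∫1·sin(2x) dx = 24·(0) = 0;  2·(-3)·(1)·∫1·sin(x) dx = -6·(2) = -12;  2·(-4)·(1)·∫sin(2x)·sin(x) dx = -8·(0) = 0.
  So ∫_0^π u² dx = 9*π + 8*π + π/2 + 0 − 12 + 0 = -12 + 35*π/2.
  (u')² squared terms: (-8)²·∫cos(2x)² dx = 64·π/2 = 32*π;  (1)²·∫cos(x)² dx = 1·π/2 = π/2.
  (u')² cross terms: 2·(-8)·(1)·∫cos(2x)·cos(x) dx = -16·(0) = 0.
  So ∫_0^π (u')² dx = 32*π + π/2 + 0 = 65*π/2.
||u||_{H^1}^2 = (-12 + 35*π/2) + (65*π/2) = -12 + 50*π.


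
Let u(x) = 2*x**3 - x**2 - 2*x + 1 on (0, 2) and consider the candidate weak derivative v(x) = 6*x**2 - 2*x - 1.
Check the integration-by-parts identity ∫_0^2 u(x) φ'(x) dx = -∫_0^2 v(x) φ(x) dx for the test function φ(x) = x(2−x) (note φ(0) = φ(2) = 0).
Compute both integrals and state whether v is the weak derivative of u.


LHS = -64/15, RHS = -28/5. No, v is not the weak derivative of u.

u(x) = 2*x**3 - x**2 - 2*x + 1, classical derivative u'(x) = 6*x**2 - 2*x - 2.
φ(x) = x(2−x), so φ'(x) = 2 - 2*x.
Note φ(0) = φ(2) = 0, so the boundary term u·φ vanishes.
LHS = ∫_0^2 u(x) φ'(x) dx = ∫_0^2 (-4*x^4 + 6*x^3 + 2*x^2 - 6*x + 2) dx. Term by term:
  ∫_0^2 -4*x^4 dx = -128/5;  ∫_0^2 6*x^3 dx = 24;  ∫_0^2 2*x^2 dx = 16/3;
  ∫_0^2 -6*x dx = -12;  ∫_0^2 2 dx = 4.
Sum: -128/5 + 24 + 16/3 − 12 + 4 = -64/15.
So LHS = -64/15.
∫_0^2 v(x) φ(x) dx = ∫_0^2 (-6*x^4 + 14*x^3 - 3*x^2 - 2*x) dx. Term by term:
  ∫_0^2 -6*x^4 dx = -192/5;  ∫_0^2 14*x^3 dx = 56;  ∫_0^2 -3*x^2 dx = -8;
  ∫_0^2 -2*x dx = -4.
Sum: -192/5 + 56 − 8 − 4 = 28/5.
So RHS = -∫_0^2 v(x) φ(x) dx = -28/5.
LHS − RHS = 4/3 ≠ 0, so the identity fails.
(For a valid weak derivative the identity must hold for EVERY test function, in particular this one. The failure shows v is NOT the weak derivative of u.)
Correct weak derivative would be u'(x) = 6*x**2 - 2*x - 2.


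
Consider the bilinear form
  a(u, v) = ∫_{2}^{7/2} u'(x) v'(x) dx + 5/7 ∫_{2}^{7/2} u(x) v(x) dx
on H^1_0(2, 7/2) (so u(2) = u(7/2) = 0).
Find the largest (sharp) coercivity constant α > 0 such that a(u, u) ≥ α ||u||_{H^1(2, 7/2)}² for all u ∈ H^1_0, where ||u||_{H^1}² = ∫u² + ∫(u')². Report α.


α = (45 + 28*π^2)/(7*(9 + 4*π^2))

Coercivity of a(·,·) on H^1_0(2, 7/2) means a(u, u) ≥ α ||u||_{H^1}² for every u ∈ H^1_0.
The interval has length L = 3/2, and Poincaré/coercivity depend only on L. Here a(u, u) = ∫(u')² + (5/7)·∫u².
Here 0 < c = 5/7 < 1. The condition a(u,u) ≥ α||u||_{H^1}² reads (1−α)∫(u')² ≥ (α−c)∫u². Any admissible α is ≤ 1 (rapidly oscillating u have ∫u²/∫(u')² → 0), and α = 1 would force 0 ≥ (1−c)∫u², impossible since c < 1; so 1−α > 0. By the sharp Poincaré inequality on H^1_0 of an interval of length L, ∫(u')² ≥ (π/L)²∫u² with equality for the first sine mode sin(π(x−x₀)/L) (x₀ the left endpoint), so the inequality holds for all u iff (1−α)(π/L)² ≥ α − c, i.e. α ≤ ((π/L)² + c)/((π/L)² + 1) = (1 + c(L/π)²)/(1 + (L/π)²). With (π/L)² = 4*π^2/9 and c = 5/7, the largest admissible constant is α = ((π/L)² + c)/((π/L)² + 1).
Simplifying, α = (45 + 28*π^2)/(7*(9 + 4*π^2)).


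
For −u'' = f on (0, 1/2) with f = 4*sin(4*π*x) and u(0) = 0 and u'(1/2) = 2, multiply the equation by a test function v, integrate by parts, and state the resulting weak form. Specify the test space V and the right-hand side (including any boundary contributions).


V = {v ∈ H^1(0, 1/2) : v(0) = 0} (test functions vanish at x = 0 where u is specified); weak form: ∫_0^1/2 u'v' dx = ∫_0^1/2 (4*sin(4*π*x)) v dx + 2·v(1/2) for all v ∈ V.

Multiply both sides by a test function v and integrate from 0 to 1/2:
  ∫_0^1/2 −u''(x) v(x) dx = ∫_0^1/2 f(x) v(x) dx.
Integrate the LHS by parts once:
  ∫_0^1/2 −u'' v dx = −[u'(x) v(x)]_0^1/2 + ∫_0^1/2 u'(x) v'(x) dx.
Thus ∫_0^1/2 u'(x) v'(x) dx = ∫_0^1/2 f(x) v(x) dx + [u'(x) v(x)]_0^1/2.
Choose V so that boundary terms are either known or forced to vanish.
Mixed BC: u(0) = 0 (Dirichlet) and u'(1/2) = 2 (Neumann). Define V = {v ∈ H^1(0, 1/2) : v(0) = 0}. Then [u' v]_0^1/2 = u'(1/2)·v(1/2) − u'(0)·0 = 2·v(1/2).
Weak formulation: find u (satisfying any essential BC) such that ∫_0^1/2 u'(x) v'(x) dx = ∫_0^1/2 f v dx + 2·v(1/2) for all v ∈ V (Dirichlet at 0 absorbed into V; Neumann datum at x = 1/2 contributes the boundary term).
Substituting f(x) = 4*sin(4*π*x), the right-hand side is ∫_0^1/2 (4*sin(4*π*x)) v dx + 2·v(1/2).


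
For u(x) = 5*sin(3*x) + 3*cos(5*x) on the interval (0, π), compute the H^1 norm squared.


||u||_{H^1(0,π)}^2 = 242*π

u'(x) = -15*sin(5*x) + 15*cos(3*x).
Expand u² and (u')² and integrate term by term on (0, π), using: for integers n ≥ 1, ∫_0^π sin²(nx) dx = ∫_0^π cos²(nx) dx = π/2; for n ≠ n', ∫_0^π sin(nx)sin(n'x) dx = ∫_0^π cos(nx)cos(n'x) dx = 0; and by product-to-sum, ∫_0^π sin(nx)cos(n'x) dx = ½∫_0^π [sin((n+n')x) + sin((n−n')x)] dx, which is 0 when n+n' is even and 2n/(n²−n'²) when n+n' is odd (it need not vanish on (0, π)).
  u² squared terms: (3)²·∫cos(5x)² dx = 9·π/2 = 9*π/2;  (5)²·∫sin(3x)² dx = 25·π/2 = 25*π/2.
  u² cross terms: 2·(3)·(5)·∫cos(5x)·sin(3x) dx = 30·(0) = 0.
  So ∫_0^π u² dx = 9*π/2 + 25*π/2 + 0 = 17*π.
  (u')² squared terms: (-15)²·∫sin(5x)² dx = 225·π/2 = 225*π/2;  (15)²·∫cos(3x)² dx = 225·π/2 = 225*π/2.
  (u')² cross terms: 2·(-15)·(15)·∫sin(5x)·cos(3x) dx = -450·(0) = 0.
  So ∫_0^π (u')² dx = 225*π/2 + 225*π/2 + 0 = 225*π.
||u||_{H^1}^2 = (17*π) + (225*π) = 242*π.


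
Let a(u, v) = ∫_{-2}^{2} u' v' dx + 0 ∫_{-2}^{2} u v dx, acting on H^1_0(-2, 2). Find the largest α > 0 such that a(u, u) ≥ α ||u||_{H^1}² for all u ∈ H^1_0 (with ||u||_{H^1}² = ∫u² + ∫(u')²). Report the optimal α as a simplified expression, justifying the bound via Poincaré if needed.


α = π^2/(π^2 + 16)

Coercivity of a(·,·) on H^1_0(-2, 2) means a(u, u) ≥ α ||u||_{H^1}² for every u ∈ H^1_0.
The interval has length L = 4, and Poincaré/coercivity depend only on L. Here a(u, u) = ∫(u')² + (0)·∫u².
Here c = 0, so a(u,u) = ∫(u')² alone. The condition a(u,u) ≥ α||u||_{H^1}² reads (1−α)∫(u')² ≥ (α−c)∫u². Any admissible α is ≤ 1 (rapidly oscillating u have ∫u²/∫(u')² → 0), and α = 1 would force 0 ≥ (1−c)∫u², impossible since c < 1; so 1−α > 0. By the sharp Poincaré inequality on H^1_0 of an interval of length L, ∫(u')² ≥ (π/L)²∫u² with equality for the first sine mode sin(π(x−x₀)/L) (x₀ the left endpoint), so the inequality holds for all u iff (1−α)(π/L)² ≥ α − c, i.e. α ≤ ((π/L)² + c)/((π/L)² + 1) = (1 + c(L/π)²)/(1 + (L/π)²). (Direct route, valid since c ≤ 0: Poincaré gives c∫u² ≥ c(L/π)²∫(u')², so a(u,u) ≥ (1 + c(L/π)²)∫(u')², while ||u||_{H^1}² ≤ (1 + (L/π)²)∫(u')²; dividing yields the same α.) With (π/L)² = π^2/16 and c = 0, the largest admissible constant is α = ((π/L)² + c)/((π/L)² + 1).
Simplifying, α = π^2/(π^2 + 16).


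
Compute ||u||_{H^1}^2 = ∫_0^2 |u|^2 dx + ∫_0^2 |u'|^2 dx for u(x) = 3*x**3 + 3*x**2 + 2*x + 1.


||u||_{H^1}^2 = 188794/105

The H^1 norm (squared) on an interval (0, L) is
  ||u||_{H^1}^2 = ∫_0^L u(x)^2 dx + ∫_0^L u'(x)^2 dx.
Compute u'(x) = 9*x**2 + 6*x + 2.
Then u(x)^2 = 9*x**6 + 18*x**5 + 21*x**4 + 18*x**3 + 10*x**2 + 4*x + 1 and u'(x)^2 = 81*x**4 + 108*x**3 + 72*x**2 + 24*x + 4.
Integrate each monomial from 0 to 2 using ∫_0^2 c·x^n dx = c·2^(n+1)/(n+1):
  ∫_0^2 u(x)^2 dx = ∫_0^2 (9*x^6 + 18*x^5 + 21*x^4 + 18*x^3 + 10*x^2 + 4*x + 1) dx. Term by term:
    ∫_0^2 9*x^6 dx = 1152/7;  ∫_0^2 18*x^5 dx = 192;  ∫_0^2 21*x^4 dx = 672/5;
    ∫_0^2 18*x^3 dx = 72;  ∫_0^2 10*x^2 dx = 80/3;  ∫_0^2 4*x dx = 8;
    ∫_0^2 1 dx = 2.
  Sum: 1152/7 + 192 + 672/5 + 72 + 80/3 + 8 + 2 = 62962/105.
  ∫_0^2 u'(x)^2 dx = ∫_0^2 (81*x^4 + 108*x^3 + 72*x^2 + 24*x + 4) dx. Term by term:
    ∫_0^2 81*x^4 dx = 2592/5;  ∫_0^2 108*x^3 dx = 432;  ∫_0^2 72*x^2 dx = 192;
    ∫_0^2 24*x dx = 48;  ∫_0^2 4 dx = 8.
  Sum: 2592/5 + 432 + 192 + 48 + 8 = 5992/5.
Adding: ||u||_{H^1}^2 = 62962/105 + 5992/5 = 188794/105.


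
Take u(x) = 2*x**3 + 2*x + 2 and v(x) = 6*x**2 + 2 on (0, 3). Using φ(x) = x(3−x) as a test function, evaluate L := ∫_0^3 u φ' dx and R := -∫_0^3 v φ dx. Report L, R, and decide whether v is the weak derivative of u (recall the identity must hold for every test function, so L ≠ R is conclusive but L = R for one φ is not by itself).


LHS = -819/10, RHS = -819/10. Yes, v = u' weakly.

u(x) = 2*x**3 + 2*x + 2, classical derivative u'(x) = 6*x**2 + 2.
φ(x) = x(3−x), so φ'(x) = 3 - 2*x.
Note φ(0) = φ(3) = 0, so the boundary term u·φ vanishes.
LHS = ∫_0^3 u(x) φ'(x) dx = ∫_0^3 (-4*x^4 + 6*x^3 - 4*x^2 + 2*x + 6) dx. Term by term:
  ∫_0^3 -4*x^4 dx = -972/5;  ∫_0^3 6*x^3 dx = 243/2;  ∫_0^3 -4*x^2 dx = -36;
  ∫_0^3 2*x dx = 9;  ∫_0^3 6 dx = 18.
Sum: -972/5 + 243/2 − 36 + 9 + 18 = -819/10.
So LHS = -819/10.
∫_0^3 v(x) φ(x) dx = ∫_0^3 (-6*x^4 + 18*x^3 - 2*x^2 + 6*x) dx. Term by term:
  ∫_0^3 -6*x^4 dx = -1458/5;  ∫_0^3 18*x^3 dx = 729/2;  ∫_0^3 -2*x^2 dx = -18;
  ∫_0^3 6*x dx = 27.
Sum: -1458/5 + 729/2 − 18 + 27 = 819/10.
So RHS = -∫_0^3 v(x) φ(x) dx = -819/10.
LHS = RHS, so the identity holds for this test φ.
Moreover u is smooth here and v(x) = u'(x) = 6*x**2 + 2 pointwise, so the identity holds for every test function. Hence v is the weak derivative of u.


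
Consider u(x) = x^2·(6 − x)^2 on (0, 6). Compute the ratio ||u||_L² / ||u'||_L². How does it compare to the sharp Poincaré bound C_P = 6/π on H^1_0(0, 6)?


||u||_L² / ||u'||_L² = sqrt(3) < C_P = 6/π.

u(x) = x^2·(6 − x)^2, so u'(x) = 4*x*(x - 6)*(x - 3).
u(x) = x^2·(6 − x)^2 vanishes at x = 0 and x = 6, so u ∈ H^1_0(0, 6). Differentiate via the product rule and integrate the resulting polynomials term by term.
  ∫_0^6 u² dx = ∫_0^6 (x^8 - 24*x^7 + 216*x^6 - 864*x^5 + 1296*x^4) dx. Term by term:
    ∫_0^6 x^8 dx = 1119744;  ∫_0^6 -24*x^7 dx = -5038848;  ∫_0^6 216*x^6 dx = 60466176/7;
    ∫_0^6 -864*x^5 dx = -6718464;  ∫_0^6 1296*x^4 dx = 10077696/5.
  Sum: 1119744 − 5038848 + 60466176/7 − 6718464 + 10077696/5 = 559872/35.
  ∫_0^6 (u')² dx = ∫_0^6 (16*x^6 - 288*x^5 + 1872*x^4 - 5184*x^3 + 5184*x^2) dx. Term by term:
    ∫_0^6 16*x^6 dx = 4478976/7;  ∫_0^6 -288*x^5 dx = -2239488;  ∫_0^6 1872*x^4 dx = 14556672/5;
    ∫_0^6 -5184*x^3 dx = -1679616;  ∫_0^6 5184*x^2 dx = 373248.
  Sum: 4478976/7 − 2239488 + 14556672/5 − 1679616 + 373248 = 186624/35.
∫_0^6 u² dx = 559872/35, so ||u||_L² = 432*sqrt(105)/35.
∫_0^6 (u')² dx = 186624/35, so ||u'||_L² = 432*sqrt(35)/35.
Ratio ||u||_L² / ||u'||_L² = sqrt(3).
Sharp Poincaré constant on H^1_0(0, 6) is C_P = L/π = 6/π, achieved by sin(π/6·x).
A polynomial bump cannot attain the sharp Poincaré constant (only the first sine eigenfunction does), so the ratio is strictly less than C_P, consistent with ||u||_L² ≤ C_P ||u'||_L².


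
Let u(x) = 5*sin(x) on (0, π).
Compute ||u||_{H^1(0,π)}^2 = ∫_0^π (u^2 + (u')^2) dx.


||u||_{H^1(0,π)}^2 = 25*π

u'(x) = 5*cos(x).
Expand u² and (u')² and integrate term by term on (0, π), using: for integers n ≥ 1, ∫_0^π sin²(nx) dx = ∫_0^π cos²(nx) dx = π/2; for n ≠ n', ∫_0^π sin(nx)sin(n'x) dx = ∫_0^π cos(nx)cos(n'x) dx = 0; and by product-to-sum, ∫_0^π sin(nx)cos(n'x) dx = ½∫_0^π [sin((n+n')x) + sin((n−n')x)] dx, which is 0 when n+n' is even and 2n/(n²−n'²) when n+n' is odd (it need not vanish on (0, π)).
  u² squared terms: (5)²·∫sin(x)² dx = 25·π/2 = 25*π/2.
  So ∫_0^π u² dx = 25*π/2.
  (u')² squared terms: (5)²·∫cos(x)² dx = 25·π/2 = 25*π/2.
  So ∫_0^π (u')² dx = 25*π/2.
||u||_{H^1}^2 = (25*π/2) + (25*π/2) = 25*π.


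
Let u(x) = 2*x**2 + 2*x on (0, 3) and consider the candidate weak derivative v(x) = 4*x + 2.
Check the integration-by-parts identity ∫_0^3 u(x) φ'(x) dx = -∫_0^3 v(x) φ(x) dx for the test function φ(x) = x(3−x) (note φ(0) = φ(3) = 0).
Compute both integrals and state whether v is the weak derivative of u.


LHS = -36, RHS = -36. Yes, v = u' weakly.

u(x) = 2*x**2 + 2*x, classical derivative u'(x) = 4*x + 2.
φ(x) = x(3−x), so φ'(x) = 3 - 2*x.
Note φ(0) = φ(3) = 0, so the boundary term u·φ vanishes.
LHS = ∫_0^3 u(x) φ'(x) dx = ∫_0^3 (-4*x^3 + 2*x^2 + 6*x) dx. Term by term:
  ∫_0^3 -4*x^3 dx = -81;  ∫_0^3 2*x^2 dx = 18;  ∫_0^3 6*x dx = 27.
Sum: -81 + 18 + 27 = -36.
So LHS = -36.
∫_0^3 v(x) φ(x) dx = ∫_0^3 (-4*x^3 + 10*x^2 + 6*x) dx. Term by term:
  ∫_0^3 -4*x^3 dx = -81;  ∫_0^3 10*x^2 dx = 90;  ∫_0^3 6*x dx = 27.
Sum: -81 + 90 + 27 = 36.
So RHS = -∫_0^3 v(x) φ(x) dx = -36.
LHS = RHS, so the identity holds for this test φ.
Moreover u is smooth here and v(x) = u'(x) = 4*x + 2 pointwise, so the identity holds for every test function. Hence v is the weak derivative of u.


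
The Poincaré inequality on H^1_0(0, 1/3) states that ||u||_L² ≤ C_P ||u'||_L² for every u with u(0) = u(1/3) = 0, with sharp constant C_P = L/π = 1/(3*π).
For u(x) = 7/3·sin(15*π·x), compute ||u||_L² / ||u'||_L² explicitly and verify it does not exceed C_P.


||u||_L² / ||u'||_L² = 1/(15*π) < C_P = 1/(3*π).

u(x) = 7/3·sin(15*π·x), so u'(x) = 35*π*cos(15*π*x).
Writing u(x) = A·sin(kπx/L) with A = 7/3 and k = 5, use ∫_0^L sin²(kπx/L) dx = L/2 and ∫_0^L cos²(kπx/L) dx = L/2.
u² = 49/9·sin²(15*π·x) and (u')² = 1225*π^2·cos²(15*π·x), and each of sin², cos² integrates to L/2 = 1/6 over (0, 1/3).
∫_0^1/3 u² dx = 49/54, so ||u||_L² = 7*sqrt(6)/18.
∫_0^1/3 (u')² dx = 1225*π^2/6, so ||u'||_L² = 35*sqrt(6)*π/6.
Ratio ||u||_L² / ||u'||_L² = 1/(15*π).
Sharp Poincaré constant on H^1_0(0, 1/3) is C_P = L/π = 1/(3*π), achieved by sin(3*π·x).
This is the k = 5 harmonic; the ratio L/(kπ) is strictly less than C_P = L/π, consistent with the sharp inequality ||u||_L² ≤ C_P ||u'||_L².


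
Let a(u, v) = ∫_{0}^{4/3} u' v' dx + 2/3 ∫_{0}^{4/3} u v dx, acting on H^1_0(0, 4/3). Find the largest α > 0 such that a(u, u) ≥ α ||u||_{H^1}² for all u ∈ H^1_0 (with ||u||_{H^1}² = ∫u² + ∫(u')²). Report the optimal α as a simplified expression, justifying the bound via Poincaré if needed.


α = (32 + 27*π^2)/(3*(16 + 9*π^2))

Coercivity of a(·,·) on H^1_0(0, 4/3) means a(u, u) ≥ α ||u||_{H^1}² for every u ∈ H^1_0.
The interval has length L = 4/3, and Poincaré/coercivity depend only on L. Here a(u, u) = ∫(u')² + (2/3)·∫u².
Here 0 < c = 2/3 < 1. The condition a(u,u) ≥ α||u||_{H^1}² reads (1−α)∫(u')² ≥ (α−c)∫u². Any admissible α is ≤ 1 (rapidly oscillating u have ∫u²/∫(u')² → 0), and α = 1 would force 0 ≥ (1−c)∫u², impossible since c < 1; so 1−α > 0. By the sharp Poincaré inequality on H^1_0 of an interval of length L, ∫(u')² ≥ (π/L)²∫u² with equality for the first sine mode sin(π(x−x₀)/L) (x₀ the left endpoint), so the inequality holds for all u iff (1−α)(π/L)² ≥ α − c, i.e. α ≤ ((π/L)² + c)/((π/L)² + 1) = (1 + c(L/π)²)/(1 + (L/π)²). With (π/L)² = 9*π^2/16 and c = 2/3, the largest admissible constant is α = ((π/L)² + c)/((π/L)² + 1).
Simplifying, α = (32 + 27*π^2)/(3*(16 + 9*π^2)).


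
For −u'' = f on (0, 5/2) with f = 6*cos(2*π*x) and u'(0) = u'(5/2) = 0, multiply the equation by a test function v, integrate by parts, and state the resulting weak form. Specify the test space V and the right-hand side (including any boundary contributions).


V = H^1(0, 5/2) (no boundary constraint on v; u is determined up to an additive constant); weak form: ∫_0^5/2 u'v' dx = ∫_0^5/2 (6*cos(2*π*x)) v dx for all v ∈ V.

Multiply both sides by a test function v and integrate from 0 to 5/2:
  ∫_0^5/2 −u''(x) v(x) dx = ∫_0^5/2 f(x) v(x) dx.
Integrate the LHS by parts once:
  ∫_0^5/2 −u'' v dx = −[u'(x) v(x)]_0^5/2 + ∫_0^5/2 u'(x) v'(x) dx.
Thus ∫_0^5/2 u'(x) v'(x) dx = ∫_0^5/2 f(x) v(x) dx + [u'(x) v(x)]_0^5/2.
Choose V so that boundary terms are either known or forced to vanish.
u has homogeneous Neumann: u'(0) = u'(5/2) = 0. So [u' v]_0^5/2 = 0·v(5/2) − 0·v(0) = 0 for any v; take V = H^1(0, 5/2).
Weak formulation: find u (satisfying any essential BC) such that ∫_0^5/2 u'(x) v'(x) dx = ∫_0^5/2 f v dx for all v ∈ V (homogeneous Neumann, so boundary terms vanish).
Substituting f(x) = 6*cos(2*π*x), the right-hand side is ∫_0^5/2 (6*cos(2*π*x)) v dx.
Compatibility check (pure Neumann): taking v ≡ 1 ∈ V gives 0 = ∫_0^5/2 f dx + (0) − (0), i.e. ∫_0^5/2 f dx must equal u'(0) − u'(5/2) = 0. Indeed ∫_0^5/2 (6*cos(2*π*x)) dx = 0, so the data are compatible. The solution is then unique only up to an additive constant (fix it e.g. by requiring ∫_0^5/2 u dx = 0).


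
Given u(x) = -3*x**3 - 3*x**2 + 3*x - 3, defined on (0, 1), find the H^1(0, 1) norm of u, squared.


||u||_{H^1}^2 = 1389/35

The H^1 norm (squared) on an interval (0, L) is
  ||u||_{H^1}^2 = ∫_0^L u(x)^2 dx + ∫_0^L u'(x)^2 dx.
Compute u'(x) = -9*x**2 - 6*x + 3.
Then u(x)^2 = 9*x**6 + 18*x**5 - 9*x**4 + 27*x**2 - 18*x + 9 and u'(x)^2 = 81*x**4 + 108*x**3 - 18*x**2 - 36*x + 9.
Integrate each monomial from 0 to 1 using ∫_0^1 c·x^n dx = c·1^(n+1)/(n+1):
  ∫_0^1 u(x)^2 dx = ∫_0^1 (9*x^6 + 18*x^5 - 9*x^4 + 27*x^2 - 18*x + 9) dx. Term by term:
    ∫_0^1 9*x^6 dx = 9/7;  ∫_0^1 18*x^5 dx = 3;  ∫_0^1 -9*x^4 dx = -9/5;
    ∫_0^1 27*x^2 dx = 9;  ∫_0^1 -18*x dx = -9;  ∫_0^1 9 dx = 9.
  Sum: 9/7 + 3 − 9/5 + 9 − 9 + 9 = 402/35.
  ∫_0^1 u'(x)^2 dx = ∫_0^1 (81*x^4 + 108*x^3 - 18*x^2 - 36*x + 9) dx. Term by term:
    ∫_0^1 81*x^4 dx = 81/5;  ∫_0^1 108*x^3 dx = 27;  ∫_0^1 -18*x^2 dx = -6;
    ∫_0^1 -36*x dx = -18;  ∫_0^1 9 dx = 9.
  Sum: 81/5 + 27 − 6 − 18 + 9 = 141/5.
Adding: ||u||_{H^1}^2 = 402/35 + 141/5 = 1389/35.


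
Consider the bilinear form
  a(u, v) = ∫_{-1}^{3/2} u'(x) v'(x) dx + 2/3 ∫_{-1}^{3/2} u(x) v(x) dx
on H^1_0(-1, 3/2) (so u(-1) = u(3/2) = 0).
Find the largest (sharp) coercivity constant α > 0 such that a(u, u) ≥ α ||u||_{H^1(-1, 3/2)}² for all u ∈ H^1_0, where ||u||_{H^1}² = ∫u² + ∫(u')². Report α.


α = 2*(25 + 6*π^2)/(3*(25 + 4*π^2))

Coercivity of a(·,·) on H^1_0(-1, 3/2) means a(u, u) ≥ α ||u||_{H^1}² for every u ∈ H^1_0.
The interval has length L = 5/2, and Poincaré/coercivity depend only on L. Here a(u, u) = ∫(u')² + (2/3)·∫u².
Here 0 < c = 2/3 < 1. The condition a(u,u) ≥ α||u||_{H^1}² reads (1−α)∫(u')² ≥ (α−c)∫u². Any admissible α is ≤ 1 (rapidly oscillating u have ∫u²/∫(u')² → 0), and α = 1 would force 0 ≥ (1−c)∫u², impossible since c < 1; so 1−α > 0. By the sharp Poincaré inequality on H^1_0 of an interval of length L, ∫(u')² ≥ (π/L)²∫u² with equality for the first sine mode sin(π(x−x₀)/L) (x₀ the left endpoint), so the inequality holds for all u iff (1−α)(π/L)² ≥ α − c, i.e. α ≤ ((π/L)² + c)/((π/L)² + 1) = (1 + c(L/π)²)/(1 + (L/π)²). With (π/L)² = 4*π^2/25 and c = 2/3, the largest admissible constant is α = ((π/L)² + c)/((π/L)² + 1).
Simplifying, α = 2*(25 + 6*π^2)/(3*(25 + 4*π^2)).
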